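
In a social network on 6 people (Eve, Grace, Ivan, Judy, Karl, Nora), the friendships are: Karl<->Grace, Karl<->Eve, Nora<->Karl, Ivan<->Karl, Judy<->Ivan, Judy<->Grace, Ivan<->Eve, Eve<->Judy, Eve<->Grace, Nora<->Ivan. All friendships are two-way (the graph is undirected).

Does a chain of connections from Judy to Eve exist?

Explore from Judy.
Distance 1: reach Eve, Grace, Ivan.
Found Eve.

Yes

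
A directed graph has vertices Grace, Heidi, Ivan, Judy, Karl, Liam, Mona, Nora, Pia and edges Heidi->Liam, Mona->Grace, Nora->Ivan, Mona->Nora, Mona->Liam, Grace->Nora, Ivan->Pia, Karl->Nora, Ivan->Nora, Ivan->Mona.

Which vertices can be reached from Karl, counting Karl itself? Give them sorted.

Grace, Ivan, Karl, Liam, Mona, Nora, Pia

Start at Karl.
Its neighbours: Nora.
Then their neighbours: Ivan.
Then next layer: Mona, Pia.
Then next layer: Grace, Liam.
Nothing further is reachable.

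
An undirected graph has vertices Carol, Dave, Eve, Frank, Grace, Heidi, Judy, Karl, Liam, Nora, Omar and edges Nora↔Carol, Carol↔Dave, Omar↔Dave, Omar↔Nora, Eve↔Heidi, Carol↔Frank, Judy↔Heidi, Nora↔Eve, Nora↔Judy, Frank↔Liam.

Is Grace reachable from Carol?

Explore from Carol.
Distance 1: reach Dave, Frank, Nora.
Distance 2: reach Eve, Judy, Liam, Omar.
Distance 3: reach Heidi.
The search is exhausted without reaching Grace; it lies in a different component.

No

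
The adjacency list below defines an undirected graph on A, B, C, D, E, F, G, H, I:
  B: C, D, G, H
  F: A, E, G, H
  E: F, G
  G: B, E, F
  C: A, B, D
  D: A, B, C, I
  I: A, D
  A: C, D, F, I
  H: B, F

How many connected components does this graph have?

1

From A: component {A, B, C, D, E, F, G, H, I}.
That's 1 component.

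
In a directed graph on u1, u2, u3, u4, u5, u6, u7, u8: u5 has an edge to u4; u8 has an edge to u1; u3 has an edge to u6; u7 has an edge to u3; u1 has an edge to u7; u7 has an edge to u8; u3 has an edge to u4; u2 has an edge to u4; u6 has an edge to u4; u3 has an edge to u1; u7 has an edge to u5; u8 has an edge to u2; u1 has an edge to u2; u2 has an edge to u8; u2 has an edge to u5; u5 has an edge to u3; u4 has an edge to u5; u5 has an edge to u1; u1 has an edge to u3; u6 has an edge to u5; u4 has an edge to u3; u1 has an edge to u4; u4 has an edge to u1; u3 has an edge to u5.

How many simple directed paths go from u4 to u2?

12

u4→u1→u2
u4→u1→u7→u8→u2
u4→u3→u1→u2
u4→u3→u1→u7→u8→u2
u4→u3→u5→u1→u2
u4→u3→u5→u1→u7→u8→u2
u4→u3→u6→u5→u1→u2
u4→u3→u6→u5→u1→u7→u8→u2
u4→u5→u1→u2
u4→u5→u1→u7→u8→u2
u4→u5→u3→u1→u2
u4→u5→u3→u1→u7→u8→u2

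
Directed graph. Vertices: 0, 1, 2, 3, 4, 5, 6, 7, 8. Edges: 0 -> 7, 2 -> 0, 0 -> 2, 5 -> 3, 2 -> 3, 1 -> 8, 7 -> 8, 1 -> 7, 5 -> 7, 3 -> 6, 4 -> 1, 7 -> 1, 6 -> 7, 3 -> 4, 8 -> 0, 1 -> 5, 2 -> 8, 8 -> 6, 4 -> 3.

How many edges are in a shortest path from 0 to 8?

Distance 0: 0.
Distance 1: 2, 7.
Distance 2: 1, 3, 8 — contains 8.

2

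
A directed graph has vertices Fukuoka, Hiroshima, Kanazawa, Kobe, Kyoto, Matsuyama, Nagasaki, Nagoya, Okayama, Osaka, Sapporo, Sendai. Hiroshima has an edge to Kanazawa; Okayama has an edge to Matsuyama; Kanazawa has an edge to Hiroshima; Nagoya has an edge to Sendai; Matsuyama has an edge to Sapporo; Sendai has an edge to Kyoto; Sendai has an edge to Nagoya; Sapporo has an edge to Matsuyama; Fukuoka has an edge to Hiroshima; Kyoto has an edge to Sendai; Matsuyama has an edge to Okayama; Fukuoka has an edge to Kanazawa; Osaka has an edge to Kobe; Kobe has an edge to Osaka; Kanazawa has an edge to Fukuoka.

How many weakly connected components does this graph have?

5

From Fukuoka: component {Fukuoka, Hiroshima, Kanazawa}.
From Kobe: component {Kobe, Osaka}.
From Kyoto: component {Kyoto, Nagoya, Sendai}.
From Matsuyama: component {Matsuyama, Okayama, Sapporo}.
From Nagasaki: component {Nagasaki}.
That's 5 components.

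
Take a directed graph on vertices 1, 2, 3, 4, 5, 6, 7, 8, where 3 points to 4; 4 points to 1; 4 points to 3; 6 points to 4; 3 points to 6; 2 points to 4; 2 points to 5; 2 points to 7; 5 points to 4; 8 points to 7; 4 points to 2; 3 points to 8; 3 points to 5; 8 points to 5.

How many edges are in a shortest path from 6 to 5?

Distance 0: 6.
Distance 1: 4.
Distance 2: 1, 2, 3.
Distance 3: 5, 7, 8 — contains 5.

3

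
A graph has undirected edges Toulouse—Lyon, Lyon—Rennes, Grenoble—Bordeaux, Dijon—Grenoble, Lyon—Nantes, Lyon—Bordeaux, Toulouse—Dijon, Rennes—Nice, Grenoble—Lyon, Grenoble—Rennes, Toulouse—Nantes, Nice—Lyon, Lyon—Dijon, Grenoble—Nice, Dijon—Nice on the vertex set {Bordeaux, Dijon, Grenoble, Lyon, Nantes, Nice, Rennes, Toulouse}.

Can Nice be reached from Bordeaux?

Explore from Bordeaux.
Distance 1: reach Grenoble, Lyon.
Distance 2: reach Dijon, Nantes, Nice, Rennes, Toulouse.
Found Nice.

Yes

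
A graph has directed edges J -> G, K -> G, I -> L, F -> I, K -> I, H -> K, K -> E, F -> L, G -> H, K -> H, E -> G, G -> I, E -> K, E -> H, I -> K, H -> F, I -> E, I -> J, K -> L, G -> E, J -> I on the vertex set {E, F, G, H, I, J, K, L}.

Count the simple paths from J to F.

16

J→G→E→H→F
J→G→E→K→H→F
J→G→H→F
J→G→I→E→H→F
J→G→I→E→K→H→F
J→G→I→K→E→H→F
J→G→I→K→H→F
J→I→E→G→H→F
... and 8 more.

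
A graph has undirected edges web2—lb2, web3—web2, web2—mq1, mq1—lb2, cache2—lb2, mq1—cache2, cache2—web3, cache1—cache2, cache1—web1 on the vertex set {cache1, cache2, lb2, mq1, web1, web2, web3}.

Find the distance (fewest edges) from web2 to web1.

Distance 0: web2.
Distance 1: lb2, mq1, web3.
Distance 2: cache2.
Distance 3: cache1.
Distance 4: web1 — contains web1.

4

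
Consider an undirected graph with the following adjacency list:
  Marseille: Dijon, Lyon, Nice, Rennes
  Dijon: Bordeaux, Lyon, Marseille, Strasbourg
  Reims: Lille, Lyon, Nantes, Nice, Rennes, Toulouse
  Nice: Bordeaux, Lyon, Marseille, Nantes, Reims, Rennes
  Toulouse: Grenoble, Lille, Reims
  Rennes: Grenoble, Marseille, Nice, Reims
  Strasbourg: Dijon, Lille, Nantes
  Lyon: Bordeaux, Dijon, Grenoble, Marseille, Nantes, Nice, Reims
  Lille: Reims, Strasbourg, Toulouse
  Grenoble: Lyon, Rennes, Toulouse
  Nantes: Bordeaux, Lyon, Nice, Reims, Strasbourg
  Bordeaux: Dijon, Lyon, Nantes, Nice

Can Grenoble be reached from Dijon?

Explore from Dijon.
Distance 1: reach Bordeaux, Lyon, Marseille, Strasbourg.
Distance 2: reach Grenoble, Lille, Nantes, Nice, Reims, Rennes.
Found Grenoble.

Yes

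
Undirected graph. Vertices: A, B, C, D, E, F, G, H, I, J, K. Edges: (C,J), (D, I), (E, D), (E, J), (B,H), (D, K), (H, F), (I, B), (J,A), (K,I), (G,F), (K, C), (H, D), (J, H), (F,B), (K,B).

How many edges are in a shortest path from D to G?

3

Distance 0: D.
Distance 1: E, H, I, K.
Distance 2: B, C, F, J.
Distance 3: A, G — contains G.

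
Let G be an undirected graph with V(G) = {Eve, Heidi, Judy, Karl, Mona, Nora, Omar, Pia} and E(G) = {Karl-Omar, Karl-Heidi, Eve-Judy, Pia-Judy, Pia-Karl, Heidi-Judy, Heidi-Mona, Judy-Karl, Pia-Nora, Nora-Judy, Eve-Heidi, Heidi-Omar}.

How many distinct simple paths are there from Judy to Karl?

7

Judy–Eve–Heidi–Karl
Judy–Eve–Heidi–Omar–Karl
Judy–Heidi–Karl
Judy–Heidi–Omar–Karl
Judy–Karl
Judy–Nora–Pia–Karl
Judy–Pia–Karl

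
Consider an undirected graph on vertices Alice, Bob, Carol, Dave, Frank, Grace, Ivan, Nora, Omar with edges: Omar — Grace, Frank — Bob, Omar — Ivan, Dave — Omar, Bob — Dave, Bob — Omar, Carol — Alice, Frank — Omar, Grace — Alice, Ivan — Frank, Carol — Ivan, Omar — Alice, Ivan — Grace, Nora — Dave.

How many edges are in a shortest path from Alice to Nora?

3

Distance 0: Alice.
Distance 1: Carol, Grace, Omar.
Distance 2: Bob, Dave, Frank, Ivan.
Distance 3: Nora — contains Nora.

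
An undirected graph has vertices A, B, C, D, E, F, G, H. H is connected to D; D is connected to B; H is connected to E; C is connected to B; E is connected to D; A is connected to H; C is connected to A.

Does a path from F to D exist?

No

F has no edges, so nothing is reachable from it.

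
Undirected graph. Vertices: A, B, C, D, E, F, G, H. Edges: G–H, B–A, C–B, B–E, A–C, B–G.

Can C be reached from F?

F has no edges, so nothing is reachable from it.

No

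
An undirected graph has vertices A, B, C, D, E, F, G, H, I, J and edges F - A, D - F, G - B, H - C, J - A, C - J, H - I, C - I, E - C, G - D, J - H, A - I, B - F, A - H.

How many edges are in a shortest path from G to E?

6

Distance 0: G.
Distance 1: B, D.
Distance 2: F.
Distance 3: A.
Distance 4: H, I, J.
Distance 5: C.
Distance 6: E — contains E.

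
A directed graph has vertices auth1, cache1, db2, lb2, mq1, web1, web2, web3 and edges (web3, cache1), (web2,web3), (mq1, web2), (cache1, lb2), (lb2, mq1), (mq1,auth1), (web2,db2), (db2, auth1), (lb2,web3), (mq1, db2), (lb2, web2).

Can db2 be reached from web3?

Yes

Explore from web3.
Distance 1: reach cache1.
Distance 2: reach lb2.
Distance 3: reach mq1, web2.
Distance 4: reach auth1, db2.
Found db2.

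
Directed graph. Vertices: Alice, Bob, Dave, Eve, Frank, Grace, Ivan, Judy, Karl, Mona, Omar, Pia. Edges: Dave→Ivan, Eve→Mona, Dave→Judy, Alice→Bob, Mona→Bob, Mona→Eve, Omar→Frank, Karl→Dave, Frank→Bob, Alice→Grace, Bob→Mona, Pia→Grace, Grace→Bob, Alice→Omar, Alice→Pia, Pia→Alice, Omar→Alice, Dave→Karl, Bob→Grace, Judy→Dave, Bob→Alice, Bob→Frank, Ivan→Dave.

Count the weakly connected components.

2

From Alice: component {Alice, Bob, Eve, Frank, Grace, Mona, Omar, Pia}.
From Dave: component {Dave, Ivan, Judy, Karl}.
That's 2 components.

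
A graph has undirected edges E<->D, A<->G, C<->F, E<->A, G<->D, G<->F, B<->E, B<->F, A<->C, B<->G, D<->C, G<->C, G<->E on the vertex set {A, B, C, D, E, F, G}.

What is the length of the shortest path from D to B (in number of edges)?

2

Distance 0: D.
Distance 1: C, E, G.
Distance 2: A, B, F — contains B.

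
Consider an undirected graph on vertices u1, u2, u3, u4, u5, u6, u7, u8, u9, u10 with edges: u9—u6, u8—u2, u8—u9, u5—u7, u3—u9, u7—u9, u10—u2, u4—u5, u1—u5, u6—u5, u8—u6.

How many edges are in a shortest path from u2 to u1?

Distance 0: u2.
Distance 1: u8, u10.
Distance 2: u6, u9.
Distance 3: u3, u5, u7.
Distance 4: u1, u4 — contains u1.

4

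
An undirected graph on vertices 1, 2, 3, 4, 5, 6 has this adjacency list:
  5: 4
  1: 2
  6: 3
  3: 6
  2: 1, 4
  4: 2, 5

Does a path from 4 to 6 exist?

No

Explore from 4.
Distance 1: reach 2, 5.
Distance 2: reach 1.
The search is exhausted without reaching 6; it lies in a different component.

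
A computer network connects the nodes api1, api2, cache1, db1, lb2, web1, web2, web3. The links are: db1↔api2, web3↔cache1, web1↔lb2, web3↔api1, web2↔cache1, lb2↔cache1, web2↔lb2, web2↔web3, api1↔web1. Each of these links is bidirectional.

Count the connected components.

2

From api1: component {api1, cache1, lb2, web1, web2, web3}.
From api2: component {api2, db1}.
That's 2 components.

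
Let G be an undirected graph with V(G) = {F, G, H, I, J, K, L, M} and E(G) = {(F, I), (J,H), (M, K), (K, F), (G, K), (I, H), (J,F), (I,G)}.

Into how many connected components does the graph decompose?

From F: component {F, G, H, I, J, K, M}.
From L: component {L}.
That's 2 components.

2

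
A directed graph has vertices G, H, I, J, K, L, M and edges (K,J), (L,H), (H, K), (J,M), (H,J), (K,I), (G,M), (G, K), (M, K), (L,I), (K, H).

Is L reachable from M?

Explore from M.
Distance 1: reach K.
Distance 2: reach H, I, J.
The search from M is exhausted; no directed path reaches L.

No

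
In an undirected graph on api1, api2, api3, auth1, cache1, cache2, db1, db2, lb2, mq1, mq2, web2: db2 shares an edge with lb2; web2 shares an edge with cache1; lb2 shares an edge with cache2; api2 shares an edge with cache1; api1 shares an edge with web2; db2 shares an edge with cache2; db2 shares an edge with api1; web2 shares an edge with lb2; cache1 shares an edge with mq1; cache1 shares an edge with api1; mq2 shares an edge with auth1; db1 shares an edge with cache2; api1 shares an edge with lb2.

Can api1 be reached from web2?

Yes

Explore from web2.
Distance 1: reach api1, cache1, lb2.
Found api1.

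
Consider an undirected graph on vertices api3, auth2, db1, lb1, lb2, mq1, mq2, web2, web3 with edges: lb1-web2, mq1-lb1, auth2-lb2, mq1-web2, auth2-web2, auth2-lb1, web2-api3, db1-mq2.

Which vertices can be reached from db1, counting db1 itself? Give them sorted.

Start at db1.
Its neighbours: mq2.
Nothing further is reachable.

db1, mq2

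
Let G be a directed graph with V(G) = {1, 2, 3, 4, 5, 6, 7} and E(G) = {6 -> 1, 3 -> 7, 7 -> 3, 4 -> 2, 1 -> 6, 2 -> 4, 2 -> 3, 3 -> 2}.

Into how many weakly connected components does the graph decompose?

3

From 1: component {1, 6}.
From 2: component {2, 3, 4, 7}.
From 5: component {5}.
That's 3 components.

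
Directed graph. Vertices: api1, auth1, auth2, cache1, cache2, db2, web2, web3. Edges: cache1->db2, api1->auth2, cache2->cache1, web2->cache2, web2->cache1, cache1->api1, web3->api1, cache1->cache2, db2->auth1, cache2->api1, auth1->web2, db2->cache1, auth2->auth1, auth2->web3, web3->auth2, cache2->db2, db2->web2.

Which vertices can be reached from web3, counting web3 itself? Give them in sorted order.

api1, auth1, auth2, cache1, cache2, db2, web2, web3

Start at web3.
Its neighbours: api1, auth2.
Then their neighbours: auth1.
Then next layer: web2.
Then next layer: cache1, cache2.
Then next layer: db2.
Every vertex is now reached.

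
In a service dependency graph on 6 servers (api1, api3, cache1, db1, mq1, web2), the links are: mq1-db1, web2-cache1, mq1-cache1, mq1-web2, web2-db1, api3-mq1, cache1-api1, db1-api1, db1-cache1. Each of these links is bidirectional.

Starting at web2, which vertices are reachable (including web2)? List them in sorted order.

Start at web2.
Its neighbours: cache1, db1, mq1.
Then their neighbours: api1, api3.
Every vertex is now reached.

api1, api3, cache1, db1, mq1, web2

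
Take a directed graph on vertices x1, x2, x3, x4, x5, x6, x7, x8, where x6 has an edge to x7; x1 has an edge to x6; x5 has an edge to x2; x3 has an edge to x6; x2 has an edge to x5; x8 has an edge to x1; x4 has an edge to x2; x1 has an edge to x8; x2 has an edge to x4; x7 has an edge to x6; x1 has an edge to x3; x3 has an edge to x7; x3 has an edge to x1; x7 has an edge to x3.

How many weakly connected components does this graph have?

From x1: component {x1, x3, x6, x7, x8}.
From x2: component {x2, x4, x5}.
That's 2 components.

2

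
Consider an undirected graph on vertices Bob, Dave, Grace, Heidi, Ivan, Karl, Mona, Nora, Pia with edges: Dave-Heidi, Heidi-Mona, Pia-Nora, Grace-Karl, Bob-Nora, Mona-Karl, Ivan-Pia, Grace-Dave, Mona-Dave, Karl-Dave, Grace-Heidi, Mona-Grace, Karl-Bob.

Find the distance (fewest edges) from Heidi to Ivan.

Distance 0: Heidi.
Distance 1: Dave, Grace, Mona.
Distance 2: Karl.
Distance 3: Bob.
Distance 4: Nora.
Distance 5: Pia.
Distance 6: Ivan — contains Ivan.

6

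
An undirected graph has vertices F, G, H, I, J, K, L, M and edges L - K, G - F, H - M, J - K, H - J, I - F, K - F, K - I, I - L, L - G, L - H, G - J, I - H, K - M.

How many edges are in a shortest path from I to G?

Distance 0: I.
Distance 1: F, H, K, L.
Distance 2: G, J, M — contains G.

2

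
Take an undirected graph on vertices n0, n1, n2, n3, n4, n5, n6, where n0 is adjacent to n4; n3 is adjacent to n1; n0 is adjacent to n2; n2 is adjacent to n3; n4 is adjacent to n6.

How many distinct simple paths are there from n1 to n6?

1

n1–n3–n2–n0–n4–n6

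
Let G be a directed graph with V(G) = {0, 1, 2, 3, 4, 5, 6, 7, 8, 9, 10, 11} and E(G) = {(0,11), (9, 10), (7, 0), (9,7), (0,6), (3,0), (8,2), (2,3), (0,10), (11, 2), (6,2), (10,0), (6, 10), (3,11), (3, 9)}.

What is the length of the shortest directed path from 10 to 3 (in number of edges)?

4

Distance 0: 10.
Distance 1: 0.
Distance 2: 6, 11.
Distance 3: 2.
Distance 4: 3 — contains 3.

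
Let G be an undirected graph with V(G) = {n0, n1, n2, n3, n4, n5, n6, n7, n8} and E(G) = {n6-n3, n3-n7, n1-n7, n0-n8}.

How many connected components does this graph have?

5

From n0: component {n0, n8}.
From n1: component {n1, n3, n6, n7}.
From n2: component {n2}.
From n4: component {n4}.
From n5: component {n5}.
That's 5 components.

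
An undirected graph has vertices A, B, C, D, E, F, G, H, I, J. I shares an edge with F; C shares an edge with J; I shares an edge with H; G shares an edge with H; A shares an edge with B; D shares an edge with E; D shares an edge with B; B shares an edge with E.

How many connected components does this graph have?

3

From A: component {A, B, D, E}.
From C: component {C, J}.
From F: component {F, G, H, I}.
That's 3 components.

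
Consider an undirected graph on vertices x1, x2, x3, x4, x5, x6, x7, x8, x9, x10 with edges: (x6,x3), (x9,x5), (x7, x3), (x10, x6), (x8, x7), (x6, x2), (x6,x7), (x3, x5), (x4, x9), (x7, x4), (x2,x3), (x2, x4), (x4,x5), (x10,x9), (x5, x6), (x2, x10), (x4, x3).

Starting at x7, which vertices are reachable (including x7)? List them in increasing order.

x2, x3, x4, x5, x6, x7, x8, x9, x10

Start at x7.
Its neighbours: x3, x4, x6, x8.
Then their neighbours: x2, x5, x9, x10.
Nothing further is reachable.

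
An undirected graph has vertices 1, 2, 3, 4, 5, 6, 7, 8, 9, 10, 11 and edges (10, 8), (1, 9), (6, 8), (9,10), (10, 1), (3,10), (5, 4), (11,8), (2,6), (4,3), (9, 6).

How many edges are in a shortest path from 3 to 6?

Distance 0: 3.
Distance 1: 4, 10.
Distance 2: 1, 5, 8, 9.
Distance 3: 6, 11 — contains 6.

3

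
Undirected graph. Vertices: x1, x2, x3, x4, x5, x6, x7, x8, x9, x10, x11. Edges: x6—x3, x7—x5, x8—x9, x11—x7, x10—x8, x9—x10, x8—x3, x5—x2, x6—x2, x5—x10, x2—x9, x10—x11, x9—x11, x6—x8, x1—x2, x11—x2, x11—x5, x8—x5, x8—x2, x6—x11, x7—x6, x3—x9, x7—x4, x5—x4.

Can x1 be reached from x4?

Explore from x4.
Distance 1: reach x5, x7.
Distance 2: reach x2, x6, x8, x10, x11.
Distance 3: reach x1, x3, x9.
Found x1.

Yes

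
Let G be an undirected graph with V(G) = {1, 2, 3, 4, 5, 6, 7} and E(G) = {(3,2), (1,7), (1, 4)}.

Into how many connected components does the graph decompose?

4

From 1: component {1, 4, 7}.
From 2: component {2, 3}.
From 5: component {5}.
From 6: component {6}.
That's 4 components.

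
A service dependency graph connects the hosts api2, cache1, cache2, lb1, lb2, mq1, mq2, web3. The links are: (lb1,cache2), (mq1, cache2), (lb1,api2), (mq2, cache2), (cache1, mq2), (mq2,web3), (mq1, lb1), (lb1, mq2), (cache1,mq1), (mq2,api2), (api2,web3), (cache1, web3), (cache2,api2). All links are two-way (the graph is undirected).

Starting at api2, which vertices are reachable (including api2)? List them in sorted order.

api2, cache1, cache2, lb1, mq1, mq2, web3

Start at api2.
Its neighbours: cache2, lb1, mq2, web3.
Then their neighbours: cache1, mq1.
Nothing further is reachable.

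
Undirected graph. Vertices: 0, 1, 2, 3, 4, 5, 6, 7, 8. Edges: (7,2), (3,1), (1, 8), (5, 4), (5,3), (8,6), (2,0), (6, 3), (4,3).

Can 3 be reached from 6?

Explore from 6.
Distance 1: reach 3, 8.
Found 3.

Yes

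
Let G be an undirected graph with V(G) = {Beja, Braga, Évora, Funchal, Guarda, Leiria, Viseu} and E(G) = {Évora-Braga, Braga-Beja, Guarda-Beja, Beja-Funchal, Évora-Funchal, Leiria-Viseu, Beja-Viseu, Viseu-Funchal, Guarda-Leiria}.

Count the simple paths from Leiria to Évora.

Leiria–Guarda–Beja–Braga–Évora
Leiria–Guarda–Beja–Funchal–Évora
Leiria–Guarda–Beja–Viseu–Funchal–Évora
Leiria–Viseu–Beja–Braga–Évora
Leiria–Viseu–Beja–Funchal–Évora
Leiria–Viseu–Funchal–Beja–Braga–Évora
Leiria–Viseu–Funchal–Évora

7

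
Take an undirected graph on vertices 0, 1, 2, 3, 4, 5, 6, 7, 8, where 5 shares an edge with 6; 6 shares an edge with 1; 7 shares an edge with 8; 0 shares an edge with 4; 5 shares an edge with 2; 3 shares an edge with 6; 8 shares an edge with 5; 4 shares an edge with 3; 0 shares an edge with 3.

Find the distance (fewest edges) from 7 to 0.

5

Distance 0: 7.
Distance 1: 8.
Distance 2: 5.
Distance 3: 2, 6.
Distance 4: 1, 3.
Distance 5: 0, 4 — contains 0.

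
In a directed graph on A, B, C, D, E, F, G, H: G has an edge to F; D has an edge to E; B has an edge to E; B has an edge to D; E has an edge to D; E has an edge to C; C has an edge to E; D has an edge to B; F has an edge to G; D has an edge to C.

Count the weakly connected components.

4

From A: component {A}.
From B: component {B, C, D, E}.
From F: component {F, G}.
From H: component {H}.
That's 4 components.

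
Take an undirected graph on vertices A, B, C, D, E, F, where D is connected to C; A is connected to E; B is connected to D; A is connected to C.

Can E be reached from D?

Explore from D.
Distance 1: reach B, C.
Distance 2: reach A.
Distance 3: reach E.
Found E.

Yes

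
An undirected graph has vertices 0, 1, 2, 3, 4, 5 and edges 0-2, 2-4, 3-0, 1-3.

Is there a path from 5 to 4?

No

5 has no edges, so nothing is reachable from it.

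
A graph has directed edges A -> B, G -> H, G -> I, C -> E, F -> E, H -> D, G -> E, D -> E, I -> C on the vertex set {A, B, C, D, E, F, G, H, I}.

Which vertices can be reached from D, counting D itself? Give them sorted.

Start at D.
Its neighbours: E.
Nothing further is reachable.

D, E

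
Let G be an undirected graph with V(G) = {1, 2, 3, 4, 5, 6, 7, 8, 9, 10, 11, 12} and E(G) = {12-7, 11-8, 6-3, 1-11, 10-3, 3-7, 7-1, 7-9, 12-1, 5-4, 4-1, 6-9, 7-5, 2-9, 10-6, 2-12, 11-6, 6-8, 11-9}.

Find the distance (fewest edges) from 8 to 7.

Distance 0: 8.
Distance 1: 6, 11.
Distance 2: 1, 3, 9, 10.
Distance 3: 2, 4, 7, 12 — contains 7.

3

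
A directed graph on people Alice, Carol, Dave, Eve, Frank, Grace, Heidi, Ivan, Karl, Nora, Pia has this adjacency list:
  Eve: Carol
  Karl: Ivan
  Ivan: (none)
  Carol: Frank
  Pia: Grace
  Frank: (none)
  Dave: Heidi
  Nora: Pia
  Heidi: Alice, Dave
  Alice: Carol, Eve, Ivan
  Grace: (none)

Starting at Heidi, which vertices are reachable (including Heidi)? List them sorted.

Alice, Carol, Dave, Eve, Frank, Heidi, Ivan

Start at Heidi.
Its neighbours: Alice, Dave.
Then their neighbours: Carol, Eve, Ivan.
Then next layer: Frank.
Nothing further is reachable.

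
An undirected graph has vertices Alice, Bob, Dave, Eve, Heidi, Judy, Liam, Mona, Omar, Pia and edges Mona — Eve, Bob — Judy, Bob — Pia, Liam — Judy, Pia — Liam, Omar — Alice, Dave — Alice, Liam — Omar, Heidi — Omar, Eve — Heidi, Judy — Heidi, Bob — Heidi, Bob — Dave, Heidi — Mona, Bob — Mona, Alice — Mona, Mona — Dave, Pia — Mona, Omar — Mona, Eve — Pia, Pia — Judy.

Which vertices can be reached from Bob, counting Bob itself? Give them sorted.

Alice, Bob, Dave, Eve, Heidi, Judy, Liam, Mona, Omar, Pia

Start at Bob.
Its neighbours: Dave, Heidi, Judy, Mona, Pia.
Then their neighbours: Alice, Eve, Liam, Omar.
Every vertex is now reached.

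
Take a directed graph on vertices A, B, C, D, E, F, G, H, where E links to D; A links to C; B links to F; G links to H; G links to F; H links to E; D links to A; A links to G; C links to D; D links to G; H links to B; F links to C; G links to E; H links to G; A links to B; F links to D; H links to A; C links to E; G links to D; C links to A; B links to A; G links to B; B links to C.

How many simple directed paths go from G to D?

G→B→A→C→D
G→B→A→C→E→D
G→B→C→D
G→B→C→E→D
G→B→F→C→D
G→B→F→C→E→D
G→B→F→D
G→D
... and 19 more.

27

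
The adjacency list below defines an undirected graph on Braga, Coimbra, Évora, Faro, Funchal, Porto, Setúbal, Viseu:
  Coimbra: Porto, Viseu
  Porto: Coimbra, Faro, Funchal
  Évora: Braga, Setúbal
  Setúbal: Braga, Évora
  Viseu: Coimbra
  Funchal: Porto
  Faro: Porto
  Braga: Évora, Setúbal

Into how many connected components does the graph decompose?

From Braga: component {Braga, Évora, Setúbal}.
From Coimbra: component {Coimbra, Faro, Funchal, Porto, Viseu}.
That's 2 components.

2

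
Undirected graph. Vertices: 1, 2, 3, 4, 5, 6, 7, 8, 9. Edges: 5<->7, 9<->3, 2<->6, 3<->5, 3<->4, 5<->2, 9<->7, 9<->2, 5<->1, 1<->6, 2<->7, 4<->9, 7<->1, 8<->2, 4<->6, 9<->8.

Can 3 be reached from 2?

Explore from 2.
Distance 1: reach 5, 6, 7, 8, 9.
Distance 2: reach 1, 3, 4.
Found 3.

Yes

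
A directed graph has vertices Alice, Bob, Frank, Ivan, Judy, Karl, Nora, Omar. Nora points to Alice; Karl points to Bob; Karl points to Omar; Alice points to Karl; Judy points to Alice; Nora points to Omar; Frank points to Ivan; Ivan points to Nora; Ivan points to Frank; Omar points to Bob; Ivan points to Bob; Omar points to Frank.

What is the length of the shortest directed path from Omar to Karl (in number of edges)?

5

Distance 0: Omar.
Distance 1: Bob, Frank.
Distance 2: Ivan.
Distance 3: Nora.
Distance 4: Alice.
Distance 5: Karl — contains Karl.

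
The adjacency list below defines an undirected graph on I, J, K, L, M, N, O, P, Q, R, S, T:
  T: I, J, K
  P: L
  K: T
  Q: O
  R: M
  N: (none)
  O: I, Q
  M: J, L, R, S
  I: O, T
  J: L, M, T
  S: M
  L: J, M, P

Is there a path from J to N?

No

Explore from J.
Distance 1: reach L, M, T.
Distance 2: reach I, K, P, R, S.
Distance 3: reach O.
Distance 4: reach Q.
The search is exhausted without reaching N; it lies in a different component.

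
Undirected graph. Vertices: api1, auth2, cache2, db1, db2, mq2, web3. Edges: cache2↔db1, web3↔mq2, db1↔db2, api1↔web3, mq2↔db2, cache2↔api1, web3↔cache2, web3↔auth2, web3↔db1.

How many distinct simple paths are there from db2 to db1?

4

db2–db1
db2–mq2–web3–api1–cache2–db1
db2–mq2–web3–cache2–db1
db2–mq2–web3–db1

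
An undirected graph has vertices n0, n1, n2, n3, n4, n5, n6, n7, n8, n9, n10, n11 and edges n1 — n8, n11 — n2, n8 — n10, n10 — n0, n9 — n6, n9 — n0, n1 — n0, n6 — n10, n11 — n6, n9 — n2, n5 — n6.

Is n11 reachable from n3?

No

n3 has no edges, so nothing is reachable from it.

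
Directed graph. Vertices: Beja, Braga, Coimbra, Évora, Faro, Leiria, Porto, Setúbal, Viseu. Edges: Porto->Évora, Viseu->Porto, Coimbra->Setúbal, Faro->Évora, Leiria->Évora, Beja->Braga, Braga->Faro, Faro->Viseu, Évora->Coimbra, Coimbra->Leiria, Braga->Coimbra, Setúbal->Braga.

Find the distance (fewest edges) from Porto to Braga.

Distance 0: Porto.
Distance 1: Évora.
Distance 2: Coimbra.
Distance 3: Leiria, Setúbal.
Distance 4: Braga — contains Braga.

4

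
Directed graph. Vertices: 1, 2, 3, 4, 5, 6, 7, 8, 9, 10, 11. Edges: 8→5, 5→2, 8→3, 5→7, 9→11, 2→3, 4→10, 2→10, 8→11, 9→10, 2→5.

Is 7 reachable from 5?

Yes

Explore from 5.
Distance 1: reach 2, 7.
Found 7.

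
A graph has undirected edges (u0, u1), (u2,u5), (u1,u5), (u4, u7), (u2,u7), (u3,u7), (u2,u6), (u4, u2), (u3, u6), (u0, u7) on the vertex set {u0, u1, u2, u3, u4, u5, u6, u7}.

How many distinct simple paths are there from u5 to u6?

u5–u1–u0–u7–u2–u6
u5–u1–u0–u7–u3–u6
u5–u1–u0–u7–u4–u2–u6
u5–u2–u4–u7–u3–u6
u5–u2–u6
u5–u2–u7–u3–u6

6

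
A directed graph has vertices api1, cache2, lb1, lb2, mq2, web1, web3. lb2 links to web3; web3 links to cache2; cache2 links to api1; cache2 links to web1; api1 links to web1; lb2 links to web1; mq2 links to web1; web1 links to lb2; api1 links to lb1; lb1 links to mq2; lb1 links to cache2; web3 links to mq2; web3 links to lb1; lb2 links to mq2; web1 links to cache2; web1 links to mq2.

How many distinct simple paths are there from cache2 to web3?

3

cache2→api1→lb1→mq2→web1→lb2→web3
cache2→api1→web1→lb2→web3
cache2→web1→lb2→web3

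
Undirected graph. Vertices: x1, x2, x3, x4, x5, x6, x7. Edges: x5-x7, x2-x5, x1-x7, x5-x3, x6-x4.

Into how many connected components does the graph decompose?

From x1: component {x1, x2, x3, x5, x7}.
From x4: component {x4, x6}.
That's 2 components.

2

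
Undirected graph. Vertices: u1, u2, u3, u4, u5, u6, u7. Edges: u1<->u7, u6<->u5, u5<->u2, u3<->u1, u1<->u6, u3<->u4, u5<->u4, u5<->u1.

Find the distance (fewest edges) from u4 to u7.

3

Distance 0: u4.
Distance 1: u3, u5.
Distance 2: u1, u2, u6.
Distance 3: u7 — contains u7.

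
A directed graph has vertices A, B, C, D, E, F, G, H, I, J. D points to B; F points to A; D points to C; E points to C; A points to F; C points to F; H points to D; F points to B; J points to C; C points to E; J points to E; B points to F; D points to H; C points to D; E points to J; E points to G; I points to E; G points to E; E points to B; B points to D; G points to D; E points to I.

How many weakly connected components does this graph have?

1

From A: component {A, B, C, D, E, F, G, H, I, J}.
That's 1 component.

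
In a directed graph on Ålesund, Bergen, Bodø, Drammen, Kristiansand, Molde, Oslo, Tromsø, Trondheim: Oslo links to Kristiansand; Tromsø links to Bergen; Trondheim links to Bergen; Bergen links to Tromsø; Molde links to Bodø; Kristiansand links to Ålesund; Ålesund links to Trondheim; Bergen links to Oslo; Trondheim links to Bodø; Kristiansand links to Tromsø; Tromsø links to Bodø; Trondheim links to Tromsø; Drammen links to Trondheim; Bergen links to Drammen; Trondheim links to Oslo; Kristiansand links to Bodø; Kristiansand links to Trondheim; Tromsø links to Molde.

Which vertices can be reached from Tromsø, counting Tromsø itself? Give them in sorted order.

Start at Tromsø.
Its neighbours: Bergen, Bodø, Molde.
Then their neighbours: Drammen, Oslo.
Then next layer: Kristiansand, Trondheim.
Then next layer: Ålesund.
Every vertex is now reached.

Ålesund, Bergen, Bodø, Drammen, Kristiansand, Molde, Oslo, Tromsø, Trondheim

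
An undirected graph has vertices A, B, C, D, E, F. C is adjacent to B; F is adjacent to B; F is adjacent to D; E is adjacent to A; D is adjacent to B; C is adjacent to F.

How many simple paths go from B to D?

3

B–C–F–D
B–D
B–F–D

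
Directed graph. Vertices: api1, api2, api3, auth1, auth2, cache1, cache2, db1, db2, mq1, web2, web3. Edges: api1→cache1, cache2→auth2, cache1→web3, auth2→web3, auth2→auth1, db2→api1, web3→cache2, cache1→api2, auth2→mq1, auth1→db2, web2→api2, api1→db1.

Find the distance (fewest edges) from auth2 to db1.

4

Distance 0: auth2.
Distance 1: auth1, mq1, web3.
Distance 2: cache2, db2.
Distance 3: api1.
Distance 4: cache1, db1 — contains db1.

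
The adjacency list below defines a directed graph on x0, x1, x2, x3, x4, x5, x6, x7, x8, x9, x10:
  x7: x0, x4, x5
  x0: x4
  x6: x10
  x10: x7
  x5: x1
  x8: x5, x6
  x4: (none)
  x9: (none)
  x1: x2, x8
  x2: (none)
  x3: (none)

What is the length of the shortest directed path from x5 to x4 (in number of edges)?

6

Distance 0: x5.
Distance 1: x1.
Distance 2: x2, x8.
Distance 3: x6.
Distance 4: x10.
Distance 5: x7.
Distance 6: x0, x4 — contains x4.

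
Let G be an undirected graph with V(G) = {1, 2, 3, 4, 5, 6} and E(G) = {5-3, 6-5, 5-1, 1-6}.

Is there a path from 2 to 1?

No

2 has no edges, so nothing is reachable from it.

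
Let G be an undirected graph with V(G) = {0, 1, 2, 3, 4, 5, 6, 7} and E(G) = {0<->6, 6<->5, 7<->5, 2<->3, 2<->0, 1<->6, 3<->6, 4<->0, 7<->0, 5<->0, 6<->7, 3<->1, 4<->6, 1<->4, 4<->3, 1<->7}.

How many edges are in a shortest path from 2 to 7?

2

Distance 0: 2.
Distance 1: 0, 3.
Distance 2: 1, 4, 5, 6, 7 — contains 7.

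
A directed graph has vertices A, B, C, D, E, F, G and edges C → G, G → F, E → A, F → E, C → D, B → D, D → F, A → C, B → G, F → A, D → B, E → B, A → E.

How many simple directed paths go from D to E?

D→B→G→F→A→E
D→B→G→F→E
D→F→A→E
D→F→E

4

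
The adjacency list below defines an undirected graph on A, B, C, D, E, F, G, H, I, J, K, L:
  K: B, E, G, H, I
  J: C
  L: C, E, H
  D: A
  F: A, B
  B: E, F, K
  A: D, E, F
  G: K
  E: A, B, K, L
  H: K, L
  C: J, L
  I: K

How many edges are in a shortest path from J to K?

4

Distance 0: J.
Distance 1: C.
Distance 2: L.
Distance 3: E, H.
Distance 4: A, B, K — contains K.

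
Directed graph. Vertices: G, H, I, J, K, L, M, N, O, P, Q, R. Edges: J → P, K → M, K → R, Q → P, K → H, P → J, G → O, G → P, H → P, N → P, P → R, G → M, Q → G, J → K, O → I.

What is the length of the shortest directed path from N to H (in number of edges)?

Distance 0: N.
Distance 1: P.
Distance 2: J, R.
Distance 3: K.
Distance 4: H, M — contains H.

4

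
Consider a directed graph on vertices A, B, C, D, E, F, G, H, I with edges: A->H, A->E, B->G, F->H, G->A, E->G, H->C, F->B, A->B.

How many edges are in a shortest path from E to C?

4

Distance 0: E.
Distance 1: G.
Distance 2: A.
Distance 3: B, H.
Distance 4: C — contains C.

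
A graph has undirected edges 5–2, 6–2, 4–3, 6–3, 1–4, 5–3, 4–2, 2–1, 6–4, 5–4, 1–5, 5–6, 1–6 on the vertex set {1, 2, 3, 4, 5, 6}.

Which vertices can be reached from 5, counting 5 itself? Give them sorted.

Start at 5.
Its neighbours: 1, 2, 3, 4, 6.
Every vertex is now reached.

1, 2, 3, 4, 5, 6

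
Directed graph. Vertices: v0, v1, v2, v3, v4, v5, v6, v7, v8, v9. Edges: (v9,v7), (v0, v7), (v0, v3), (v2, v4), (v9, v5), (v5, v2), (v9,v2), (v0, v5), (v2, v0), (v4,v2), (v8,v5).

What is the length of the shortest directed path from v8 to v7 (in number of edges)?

Distance 0: v8.
Distance 1: v5.
Distance 2: v2.
Distance 3: v0, v4.
Distance 4: v3, v7 — contains v7.

4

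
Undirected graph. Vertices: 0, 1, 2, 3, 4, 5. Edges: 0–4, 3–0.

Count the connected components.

4

From 0: component {0, 3, 4}.
From 1: component {1}.
From 2: component {2}.
From 5: component {5}.
That's 4 components.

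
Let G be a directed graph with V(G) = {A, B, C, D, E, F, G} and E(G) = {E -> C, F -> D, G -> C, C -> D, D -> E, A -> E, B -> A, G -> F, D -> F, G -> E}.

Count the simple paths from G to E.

3

G→C→D→E
G→E
G→F→D→E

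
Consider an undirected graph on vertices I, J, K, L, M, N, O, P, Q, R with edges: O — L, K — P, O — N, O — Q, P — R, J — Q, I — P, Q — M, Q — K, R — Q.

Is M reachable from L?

Explore from L.
Distance 1: reach O.
Distance 2: reach N, Q.
Distance 3: reach J, K, M, R.
Found M.

Yes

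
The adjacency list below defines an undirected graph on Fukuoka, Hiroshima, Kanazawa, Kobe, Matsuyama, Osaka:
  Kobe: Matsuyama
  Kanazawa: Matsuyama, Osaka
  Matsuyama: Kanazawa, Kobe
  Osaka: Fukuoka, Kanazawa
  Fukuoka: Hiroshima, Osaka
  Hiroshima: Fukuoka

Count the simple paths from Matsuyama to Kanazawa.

1

Matsuyama–Kanazawa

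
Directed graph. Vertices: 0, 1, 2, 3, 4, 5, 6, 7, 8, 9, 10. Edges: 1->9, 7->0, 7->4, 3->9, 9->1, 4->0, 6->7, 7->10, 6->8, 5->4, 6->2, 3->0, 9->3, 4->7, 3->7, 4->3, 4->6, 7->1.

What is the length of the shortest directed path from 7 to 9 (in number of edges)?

2

Distance 0: 7.
Distance 1: 0, 1, 4, 10.
Distance 2: 3, 6, 9 — contains 9.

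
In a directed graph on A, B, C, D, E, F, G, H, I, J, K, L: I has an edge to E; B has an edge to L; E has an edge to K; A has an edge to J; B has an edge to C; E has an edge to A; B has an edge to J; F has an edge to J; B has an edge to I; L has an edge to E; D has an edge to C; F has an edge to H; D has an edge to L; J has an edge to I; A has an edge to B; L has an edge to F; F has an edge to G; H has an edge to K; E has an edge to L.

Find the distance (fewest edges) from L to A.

Distance 0: L.
Distance 1: E, F.
Distance 2: A, G, H, J, K — contains A.

2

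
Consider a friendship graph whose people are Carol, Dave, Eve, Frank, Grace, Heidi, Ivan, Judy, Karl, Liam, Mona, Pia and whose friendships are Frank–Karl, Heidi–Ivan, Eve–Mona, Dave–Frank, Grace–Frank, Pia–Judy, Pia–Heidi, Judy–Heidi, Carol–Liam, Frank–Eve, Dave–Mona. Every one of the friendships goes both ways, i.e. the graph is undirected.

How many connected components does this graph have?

3

From Carol: component {Carol, Liam}.
From Dave: component {Dave, Eve, Frank, Grace, Karl, Mona}.
From Heidi: component {Heidi, Ivan, Judy, Pia}.
That's 3 components.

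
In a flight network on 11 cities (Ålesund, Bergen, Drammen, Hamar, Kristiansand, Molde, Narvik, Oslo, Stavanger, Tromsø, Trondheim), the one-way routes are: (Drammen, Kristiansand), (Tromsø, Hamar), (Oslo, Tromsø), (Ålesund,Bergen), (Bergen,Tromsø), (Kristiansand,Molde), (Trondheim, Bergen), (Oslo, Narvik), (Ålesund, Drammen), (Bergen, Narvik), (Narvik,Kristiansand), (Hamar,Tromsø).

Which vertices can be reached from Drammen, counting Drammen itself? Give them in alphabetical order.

Drammen, Kristiansand, Molde

Start at Drammen.
Its neighbours: Kristiansand.
Then their neighbours: Molde.
Nothing further is reachable.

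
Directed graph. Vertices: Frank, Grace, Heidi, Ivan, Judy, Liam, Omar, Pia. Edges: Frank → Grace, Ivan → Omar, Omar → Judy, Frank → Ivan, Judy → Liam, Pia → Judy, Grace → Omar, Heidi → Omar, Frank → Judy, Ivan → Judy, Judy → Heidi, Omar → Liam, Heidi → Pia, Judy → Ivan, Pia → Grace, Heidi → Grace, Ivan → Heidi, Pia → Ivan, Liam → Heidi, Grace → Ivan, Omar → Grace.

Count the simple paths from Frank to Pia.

20

Frank→Grace→Ivan→Heidi→Pia
Frank→Grace→Ivan→Judy→Heidi→Pia
Frank→Grace→Ivan→Judy→Liam→Heidi→Pia
Frank→Grace→Ivan→Omar→Judy→Heidi→Pia
Frank→Grace→Ivan→Omar→Judy→Liam→Heidi→Pia
Frank→Grace→Ivan→Omar→Liam→Heidi→Pia
Frank→Grace→Omar→Judy→Heidi→Pia
Frank→Grace→Omar→Judy→Ivan→Heidi→Pia
... and 12 more.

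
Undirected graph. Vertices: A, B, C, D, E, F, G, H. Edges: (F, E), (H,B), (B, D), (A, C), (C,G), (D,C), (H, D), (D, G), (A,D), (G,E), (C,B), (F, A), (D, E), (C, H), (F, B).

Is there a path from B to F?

Explore from B.
Distance 1: reach C, D, F, H.
Found F.

Yes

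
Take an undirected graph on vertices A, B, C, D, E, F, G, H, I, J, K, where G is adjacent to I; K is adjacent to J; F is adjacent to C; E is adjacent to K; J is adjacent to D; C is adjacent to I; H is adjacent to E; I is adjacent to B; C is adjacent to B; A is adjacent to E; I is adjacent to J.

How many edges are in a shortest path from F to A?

Distance 0: F.
Distance 1: C.
Distance 2: B, I.
Distance 3: G, J.
Distance 4: D, K.
Distance 5: E.
Distance 6: A, H — contains A.

6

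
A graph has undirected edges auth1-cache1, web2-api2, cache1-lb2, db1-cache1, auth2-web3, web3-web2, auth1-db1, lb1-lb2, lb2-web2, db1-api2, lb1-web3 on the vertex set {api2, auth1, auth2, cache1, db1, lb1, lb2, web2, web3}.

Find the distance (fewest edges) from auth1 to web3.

Distance 0: auth1.
Distance 1: cache1, db1.
Distance 2: api2, lb2.
Distance 3: lb1, web2.
Distance 4: web3 — contains web3.

4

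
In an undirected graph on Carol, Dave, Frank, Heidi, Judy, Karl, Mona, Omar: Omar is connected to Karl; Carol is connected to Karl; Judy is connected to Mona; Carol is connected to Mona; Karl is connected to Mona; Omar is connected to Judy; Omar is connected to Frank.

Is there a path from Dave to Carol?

No

Dave has no edges, so nothing is reachable from it.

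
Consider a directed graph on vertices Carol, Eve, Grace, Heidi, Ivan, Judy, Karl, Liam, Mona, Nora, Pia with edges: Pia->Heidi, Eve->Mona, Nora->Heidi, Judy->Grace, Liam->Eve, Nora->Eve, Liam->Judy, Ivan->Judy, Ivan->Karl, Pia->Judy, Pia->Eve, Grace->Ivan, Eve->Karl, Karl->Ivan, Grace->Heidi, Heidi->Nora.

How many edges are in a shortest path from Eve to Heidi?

Distance 0: Eve.
Distance 1: Karl, Mona.
Distance 2: Ivan.
Distance 3: Judy.
Distance 4: Grace.
Distance 5: Heidi — contains Heidi.

5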